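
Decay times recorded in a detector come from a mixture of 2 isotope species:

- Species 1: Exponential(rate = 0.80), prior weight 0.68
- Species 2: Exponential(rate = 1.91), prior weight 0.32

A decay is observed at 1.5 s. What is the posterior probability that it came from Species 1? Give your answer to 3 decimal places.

P(component k | x) = π_k·f_k(x) / marginal(x), where marginal(x) = Σ_j π_j·f_j(x).
Evaluate each component's likelihood at the observed value:
  p_1 = 0.80·e^(−0.80·1.5) = 0.80·e^(−1.2000) = 0.240955
  p_2 = 1.91·e^(−1.91·1.5) = 1.91·e^(−2.8650) = 0.108838
Prior × likelihood for each component:
  π_1·p_1 = 0.68 × 0.240955 = 0.16385
  π_2·p_2 = 0.32 × 0.108838 = 0.0348281
Marginal: 0.16385 + 0.0348281 = 0.198678
So the posterior for Species 1 is 0.16385 / 0.198678 ≈ 0.825.

0.825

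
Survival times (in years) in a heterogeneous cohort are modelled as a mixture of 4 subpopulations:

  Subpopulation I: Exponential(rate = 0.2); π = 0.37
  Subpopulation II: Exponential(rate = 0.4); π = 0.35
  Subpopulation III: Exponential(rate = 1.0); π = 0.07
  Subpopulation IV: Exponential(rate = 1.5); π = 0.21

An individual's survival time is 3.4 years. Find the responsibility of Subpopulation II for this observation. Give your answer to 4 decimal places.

Apply Bayes' rule: the posterior for each component is proportional to its prior times its likelihood at x.
Component likelihoods at x = 3.4 years:
  f_I = 0.2·e^(−0.2·3.4) = 0.2·e^(−0.6800) = 0.101323
  f_II = 0.4·e^(−0.4·3.4) = 0.4·e^(−1.3600) = 0.102664
  f_III = 1.0·e^(−1.0·3.4) = 1.0·e^(−3.4000) = 0.0333733
  f_IV = 1.5·e^(−1.5·3.4) = 1.5·e^(−5.1000) = 0.00914512
Weight by the priors:
  w_I·f_I = 0.37 × 0.101323 = 0.0374897
  w_II·f_II = 0.35 × 0.102664 = 0.0359325
  w_III·f_III = 0.07 × 0.0333733 = 0.00233613
  w_IV·f_IV = 0.21 × 0.00914512 = 0.00192048
Normaliser: 0.0374897 + 0.0359325 + 0.00233613 + 0.00192048 = 0.0776788
P(Subpopulation II | data) ≈ 0.4626

0.4626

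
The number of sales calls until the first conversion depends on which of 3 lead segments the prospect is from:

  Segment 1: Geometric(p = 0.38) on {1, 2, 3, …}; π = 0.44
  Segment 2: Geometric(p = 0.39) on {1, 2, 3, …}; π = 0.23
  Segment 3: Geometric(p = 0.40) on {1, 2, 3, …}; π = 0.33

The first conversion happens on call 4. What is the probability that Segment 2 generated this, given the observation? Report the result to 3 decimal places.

0.229

P(component k | x) = π_k·f_k(x) / marginal(x), where marginal(x) = Σ_j π_j·f_j(x).
Evaluate each component's likelihood at the observed value:
  p_1 = 0.0905646
  p_2 = 0.0885226
  p_3 = 0.0864
Multiply by the mixture weights:
  π_1·p_1 = 0.44 × 0.0905646 = 0.0398484
  π_2·p_2 = 0.23 × 0.0885226 = 0.0203602
  π_3·p_3 = 0.33 × 0.0864 = 0.028512
Evidence: 0.0398484 + 0.0203602 + 0.028512 = 0.0887206
So the posterior for Segment 2 is 0.0203602 / 0.0887206 ≈ 0.229.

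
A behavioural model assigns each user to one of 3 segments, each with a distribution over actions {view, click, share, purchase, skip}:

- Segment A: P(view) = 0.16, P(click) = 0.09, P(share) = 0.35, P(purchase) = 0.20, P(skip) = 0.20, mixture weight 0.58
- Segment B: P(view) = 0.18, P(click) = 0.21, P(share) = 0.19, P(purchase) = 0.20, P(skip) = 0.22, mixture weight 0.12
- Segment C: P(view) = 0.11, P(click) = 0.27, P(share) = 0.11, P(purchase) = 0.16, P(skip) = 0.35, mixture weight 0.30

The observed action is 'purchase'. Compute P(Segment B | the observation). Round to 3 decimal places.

By Bayes' theorem, P(k | x) = π_k f_k(x) / Σ_j π_j f_j(x).
Evaluate each component's likelihood at the observed value:
  L_A = 0.2
  L_B = 0.2
  L_C = 0.16
Prior × likelihood for each component:
  π_A·L_A = 0.58 × 0.2 = 0.116
  π_B·L_B = 0.12 × 0.2 = 0.024
  π_C·L_C = 0.30 × 0.16 = 0.048
Evidence: 0.116 + 0.024 + 0.048 = 0.188
Responsibility of Segment B: 0.024 / 0.188 ≈ 0.128

0.128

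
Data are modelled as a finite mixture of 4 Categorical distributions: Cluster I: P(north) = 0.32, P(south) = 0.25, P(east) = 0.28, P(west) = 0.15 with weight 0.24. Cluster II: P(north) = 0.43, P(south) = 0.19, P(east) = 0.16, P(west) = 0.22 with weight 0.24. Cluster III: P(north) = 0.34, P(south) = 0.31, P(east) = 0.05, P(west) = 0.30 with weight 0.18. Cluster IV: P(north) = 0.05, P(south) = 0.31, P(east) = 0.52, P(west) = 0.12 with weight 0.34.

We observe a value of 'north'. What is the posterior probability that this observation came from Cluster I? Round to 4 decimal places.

The responsibility of component k is P(Z=k) f_k(x) divided by Σ_j P(Z=j) f_j(x).
Categorical probabilities:
  p_I = P(north | comp) = 0.32
  p_II = P(north | comp) = 0.43
  p_III = P(north | comp) = 0.34
  p_IV = P(north | comp) = 0.05
Prior × likelihood for each component:
  P(Z=I)·p_I = 0.24 × 0.32 = 0.0768
  P(Z=II)·p_II = 0.24 × 0.43 = 0.1032
  P(Z=III)·p_III = 0.18 × 0.34 = 0.0612
  P(Z=IV)·p_IV = 0.34 × 0.05 = 0.017
Denominator: 0.0768 + 0.1032 + 0.0612 + 0.017 = 0.2582
So the posterior for Cluster I is 0.0768 / 0.2582 ≈ 0.2974.

0.2974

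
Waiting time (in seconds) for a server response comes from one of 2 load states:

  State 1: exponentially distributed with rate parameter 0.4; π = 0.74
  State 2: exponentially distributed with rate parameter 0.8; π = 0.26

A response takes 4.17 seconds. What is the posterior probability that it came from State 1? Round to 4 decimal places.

P(component k | x) = w_k·f_k(x) / marginal(x), where marginal(x) = Σ_j w_j·f_j(x).
Evaluate each component's likelihood at the observed value:
  L_1 = 0.0754496
  L_2 = 0.0284632
Prior × likelihood for each component:
  w_1·L_1 = 0.74 × 0.0754496 = 0.0558327
  w_2·L_2 = 0.26 × 0.0284632 = 0.00740043
Denominator: 0.0558327 + 0.00740043 = 0.0632331
So the posterior for State 1 is 0.0558327 / 0.0632331 ≈ 0.8830.

0.8830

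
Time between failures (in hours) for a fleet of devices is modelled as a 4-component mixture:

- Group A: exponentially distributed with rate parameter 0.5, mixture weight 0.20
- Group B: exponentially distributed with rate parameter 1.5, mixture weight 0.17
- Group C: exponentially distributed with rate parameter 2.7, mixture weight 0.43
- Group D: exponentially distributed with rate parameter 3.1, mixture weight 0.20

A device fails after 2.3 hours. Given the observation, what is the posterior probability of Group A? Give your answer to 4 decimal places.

0.7435

By Bayes' theorem, P(k | x) = w_k f_k(x) / Σ_j w_j f_j(x).
Component likelihoods at x = 2.3 hours:
  L_A = 0.158318
  L_B = 0.0476185
  L_C = 0.00542494
  L_D = 0.00248223
Multiply by the mixture weights:
  w_A·L_A = 0.20 × 0.158318 = 0.0316637
  w_B·L_B = 0.17 × 0.0476185 = 0.00809514
  w_C·L_C = 0.43 × 0.00542494 = 0.00233272
  w_D·L_D = 0.20 × 0.00248223 = 0.000496446
Sum: 0.0316637 + 0.00809514 + 0.00233272 + 0.000496446 = 0.042588
P(Group A | 2.3 hours) = 0.0316637 / 0.042588 ≈ 0.7435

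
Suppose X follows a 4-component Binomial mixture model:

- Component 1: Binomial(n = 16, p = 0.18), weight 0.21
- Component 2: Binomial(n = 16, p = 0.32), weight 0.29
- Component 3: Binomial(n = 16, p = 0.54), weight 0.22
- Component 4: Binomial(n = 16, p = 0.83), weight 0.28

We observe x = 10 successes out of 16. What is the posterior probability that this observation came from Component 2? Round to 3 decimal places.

0.056

The responsibility of component k is P(Z=k) f_k(x) divided by Σ_j P(Z=j) f_j(x).
Component likelihoods at x = 10 successes out of 16:
  f_1 = C(16,10)·0.18^10·0.82^6 = 8008·3.57047e-08·0.304007 = 8.69225e-05
  f_2 = C(16,10)·0.32^10·0.68^6 = 8008·1.1259e-05·0.0988675 = 0.0089141
  f_3 = C(16,10)·0.54^10·0.46^6 = 8008·0.00210833·0.0094743 = 0.159959
  f_4 = C(16,10)·0.83^10·0.17^6 = 8008·0.15516·2.41376e-05 = 0.0299915
Prior × likelihood for each component:
  P(Z=1)·f_1 = 0.21 × 8.69225e-05 = 1.82537e-05
  P(Z=2)·f_2 = 0.29 × 0.0089141 = 0.00258509
  P(Z=3)·f_3 = 0.22 × 0.159959 = 0.035191
  P(Z=4)·f_4 = 0.28 × 0.0299915 = 0.00839763
Normaliser: 1.82537e-05 + 0.00258509 + 0.035191 + 0.00839763 = 0.0461919
P(Component 2 | the observation) = 0.00258509 / 0.0461919 ≈ 0.056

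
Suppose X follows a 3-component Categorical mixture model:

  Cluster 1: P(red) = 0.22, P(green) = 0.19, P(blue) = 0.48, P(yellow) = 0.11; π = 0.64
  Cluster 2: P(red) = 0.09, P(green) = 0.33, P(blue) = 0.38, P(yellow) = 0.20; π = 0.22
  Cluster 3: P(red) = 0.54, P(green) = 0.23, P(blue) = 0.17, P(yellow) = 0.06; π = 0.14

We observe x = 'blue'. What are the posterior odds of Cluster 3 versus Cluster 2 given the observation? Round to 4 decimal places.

Only the two components matter; the odds are (P(Z=i) f_i(x)) / (P(Z=j) f_j(x)).
Categorical probabilities:
  L_1 = 0.48
  L_2 = 0.38
  L_3 = 0.17
0.0238 / 0.0836 ≈ 0.2847

0.2847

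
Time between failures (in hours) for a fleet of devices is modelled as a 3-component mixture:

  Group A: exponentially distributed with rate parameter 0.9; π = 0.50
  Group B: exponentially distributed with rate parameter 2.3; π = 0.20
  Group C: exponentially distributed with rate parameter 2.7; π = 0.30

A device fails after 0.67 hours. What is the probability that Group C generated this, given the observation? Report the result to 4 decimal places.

By Bayes' theorem, P(k | x) = w_k f_k(x) / Σ_j w_j f_j(x).
Evaluate each component's likelihood at the observed value:
  p_A = 0.9·e^(−0.9·0.67) = 0.9·e^(−0.6030) = 0.492451
  p_B = 2.3·e^(−2.3·0.67) = 2.3·e^(−1.5410) = 0.492584
  p_C = 2.7·e^(−2.7·0.67) = 2.7·e^(−1.8090) = 0.442308
Weight by the priors:
  w_A·p_A = 0.50 × 0.492451 = 0.246225
  w_B·p_B = 0.20 × 0.492584 = 0.0985167
  w_C·p_C = 0.30 × 0.442308 = 0.132692
Marginal: 0.246225 + 0.0985167 + 0.132692 = 0.477435
P(Group C | 0.67 hours) = 0.132692 / 0.477435 ≈ 0.2779

0.2779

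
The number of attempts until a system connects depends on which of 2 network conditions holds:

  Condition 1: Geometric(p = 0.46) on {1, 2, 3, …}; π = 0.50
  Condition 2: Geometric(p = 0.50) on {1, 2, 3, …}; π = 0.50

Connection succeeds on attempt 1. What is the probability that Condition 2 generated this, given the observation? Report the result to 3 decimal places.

0.521

Posterior ∝ prior × likelihood, so P(k | x) ∝ P(Z=k) f_k(x); normalise over all components.
Geometric probabilities:
  p_1 = 0.46·(1−0.46)^0 = 0.46·1 = 0.46
  p_2 = 0.50·(1−0.50)^0 = 0.50·1 = 0.5
Prior × likelihood for each component:
  P(Z=1)·p_1 = 0.50 × 0.46 = 0.23
  P(Z=2)·p_2 = 0.50 × 0.5 = 0.25
Sum: 0.23 + 0.25 = 0.48
So the posterior for Condition 2 is 0.25 / 0.48 ≈ 0.521.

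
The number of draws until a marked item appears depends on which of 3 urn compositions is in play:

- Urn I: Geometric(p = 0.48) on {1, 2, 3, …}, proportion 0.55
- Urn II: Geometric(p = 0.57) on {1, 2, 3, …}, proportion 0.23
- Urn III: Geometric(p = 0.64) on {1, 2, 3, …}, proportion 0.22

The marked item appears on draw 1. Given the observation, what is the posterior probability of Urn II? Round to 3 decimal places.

0.245

Posterior ∝ prior × likelihood, so P(k | x) ∝ P(Z=k) f_k(x); normalise over all components.
Evaluate each component's likelihood at the observed value:
  f_I = 0.48
  f_II = 0.57
  f_III = 0.64
Multiply by the mixture weights:
  P(Z=I)·f_I = 0.55 × 0.48 = 0.264
  P(Z=II)·f_II = 0.23 × 0.57 = 0.1311
  P(Z=III)·f_III = 0.22 × 0.64 = 0.1408
Normaliser: 0.264 + 0.1311 + 0.1408 = 0.5359
P(Urn II | the observation) ≈ 0.245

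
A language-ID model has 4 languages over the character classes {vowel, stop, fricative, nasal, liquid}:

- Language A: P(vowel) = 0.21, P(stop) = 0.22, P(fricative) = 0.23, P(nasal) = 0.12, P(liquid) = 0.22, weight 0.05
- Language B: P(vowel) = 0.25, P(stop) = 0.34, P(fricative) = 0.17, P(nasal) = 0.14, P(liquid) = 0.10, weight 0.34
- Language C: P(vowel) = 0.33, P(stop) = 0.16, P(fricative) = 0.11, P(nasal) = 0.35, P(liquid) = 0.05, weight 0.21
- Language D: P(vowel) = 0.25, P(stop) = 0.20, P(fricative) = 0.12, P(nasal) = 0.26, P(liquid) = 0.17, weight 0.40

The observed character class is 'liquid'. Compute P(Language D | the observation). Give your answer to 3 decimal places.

0.551

Apply Bayes' rule: the posterior for each component is proportional to its prior times its likelihood at x.
Categorical probabilities:
  f_A = P(liquid | comp) = 0.22
  f_B = P(liquid | comp) = 0.10
  f_C = P(liquid | comp) = 0.05
  f_D = P(liquid | comp) = 0.17
Unnormalised posteriors:
  π_A·f_A = 0.05 × 0.22 = 0.011
  π_B·f_B = 0.34 × 0.1 = 0.034
  π_C·f_C = 0.21 × 0.05 = 0.0105
  π_D·f_D = 0.40 × 0.17 = 0.068
Denominator: 0.011 + 0.034 + 0.0105 + 0.068 = 0.1235
So the posterior for Language D is 0.068 / 0.1235 ≈ 0.551.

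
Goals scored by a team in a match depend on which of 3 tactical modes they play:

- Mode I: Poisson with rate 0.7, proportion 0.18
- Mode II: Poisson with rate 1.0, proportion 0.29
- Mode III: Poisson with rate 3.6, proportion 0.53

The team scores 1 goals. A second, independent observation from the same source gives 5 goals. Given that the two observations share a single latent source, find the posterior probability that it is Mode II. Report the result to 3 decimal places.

The responsibility of component k is P(Z=k) f_k(x) divided by Σ_j P(Z=j) f_j(x).
Since both observations come from the same component, the likelihood for component k is f_k(x₁)·f_k(x₂).
  p_I = [0.34761] × [0.000695509] = 0.000241766
  p_II = [0.367879] × [0.00306566] = 0.00112779
  p_III = [0.0983654] × [0.13768] = 0.013543
Unnormalised posteriors:
  P(Z=I)·p_I = 0.18 × 0.000241766 = 4.35178e-05
  P(Z=II)·p_II = 0.29 × 0.00112779 = 0.00032706
  P(Z=III)·p_III = 0.53 × 0.013543 = 0.00717777
Evidence: 4.35178e-05 + 0.00032706 + 0.00717777 = 0.00754835
So the posterior for Mode II is 0.00032706 / 0.00754835 ≈ 0.043.

0.043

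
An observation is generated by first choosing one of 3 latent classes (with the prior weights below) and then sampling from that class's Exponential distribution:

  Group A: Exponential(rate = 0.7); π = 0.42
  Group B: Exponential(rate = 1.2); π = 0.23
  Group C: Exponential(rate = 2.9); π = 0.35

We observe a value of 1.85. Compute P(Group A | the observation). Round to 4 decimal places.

0.6987

By Bayes' theorem, P(k | x) = w_k f_k(x) / Σ_j w_j f_j(x).
Component likelihoods at x = 1.85:
  L_A = 0.7·e^(−0.7·1.85) = 0.7·e^(−1.2950) = 0.191729
  L_B = 1.2·e^(−1.2·1.85) = 1.2·e^(−2.2200) = 0.130331
  L_C = 2.9·e^(−2.9·1.85) = 2.9·e^(−5.3650) = 0.0135646
Unnormalised posteriors:
  w_A·L_A = 0.42 × 0.191729 = 0.080526
  w_B·L_B = 0.23 × 0.130331 = 0.0299761
  w_C·L_C = 0.35 × 0.0135646 = 0.00474762
Normaliser: 0.080526 + 0.0299761 + 0.00474762 = 0.11525
P(Group A | 1.85) = 0.080526 / 0.11525 ≈ 0.6987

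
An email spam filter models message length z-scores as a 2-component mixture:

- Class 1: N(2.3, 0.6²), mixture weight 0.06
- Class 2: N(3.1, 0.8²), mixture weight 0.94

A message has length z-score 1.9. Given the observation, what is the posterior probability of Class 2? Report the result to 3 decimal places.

0.827

The responsibility of component k is π_k f_k(x) divided by Σ_j π_j f_j(x).
Normal densities:
  p_1 = 0.532413
  p_2 = 0.161897
Weight by the priors:
  π_1·p_1 = 0.06 × 0.532413 = 0.0319448
  π_2·p_2 = 0.94 × 0.161897 = 0.152183
Normaliser: 0.0319448 + 0.152183 = 0.184128
P(Class 2 | the observation) = 0.152183 / 0.184128 ≈ 0.827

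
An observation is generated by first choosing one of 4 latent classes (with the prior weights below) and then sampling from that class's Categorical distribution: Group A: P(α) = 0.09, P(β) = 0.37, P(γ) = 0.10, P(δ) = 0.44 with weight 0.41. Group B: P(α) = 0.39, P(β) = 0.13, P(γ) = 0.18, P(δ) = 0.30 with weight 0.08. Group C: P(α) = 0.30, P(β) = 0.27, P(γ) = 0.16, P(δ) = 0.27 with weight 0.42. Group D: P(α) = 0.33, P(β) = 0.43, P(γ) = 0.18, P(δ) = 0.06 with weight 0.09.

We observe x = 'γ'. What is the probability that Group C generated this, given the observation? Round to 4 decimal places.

P(component k | x) = P(Z=k)·f_k(x) / marginal(x), where marginal(x) = Σ_j P(Z=j)·f_j(x).
Categorical probabilities:
  f_A = 0.1
  f_B = 0.18
  f_C = 0.16
  f_D = 0.18
Unnormalised posteriors:
  P(Z=A)·f_A = 0.41 × 0.1 = 0.041
  P(Z=B)·f_B = 0.08 × 0.18 = 0.0144
  P(Z=C)·f_C = 0.42 × 0.16 = 0.0672
  P(Z=D)·f_D = 0.09 × 0.18 = 0.0162
Sum: 0.041 + 0.0144 + 0.0672 + 0.0162 = 0.1388
P(Group C | the observation) = 0.0672 / 0.1388 ≈ 0.4841

0.4841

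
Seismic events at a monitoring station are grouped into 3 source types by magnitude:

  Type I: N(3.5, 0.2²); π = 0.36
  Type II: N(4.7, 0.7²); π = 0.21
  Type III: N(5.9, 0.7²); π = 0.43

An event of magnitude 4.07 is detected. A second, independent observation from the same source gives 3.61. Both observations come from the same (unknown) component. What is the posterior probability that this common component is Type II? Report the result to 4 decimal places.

The responsibility of component k is w_k f_k(x) divided by Σ_j w_j f_j(x).
Since both observations come from the same component, the likelihood for component k is f_k(x₁)·f_k(x₂).
  f_I = [(1/(0.2·√(2π)))·exp(−(4.07−3.5)²/(2·0.2²)) = 1.994711·exp(-4.06125) = 0.0343638] × [1.71472] = 0.0589243
  f_II = [(1/(0.7·√(2π)))·exp(−(4.07−4.7)²/(2·0.7²)) = 0.569918·exp(-0.40500) = 0.380122] × [0.169549] = 0.0644494
  f_III = [(1/(0.7·√(2π)))·exp(−(4.07−5.9)²/(2·0.7²)) = 0.569918·exp(-3.41724) = 0.0186948] × [0.00270302] = 5.05325e-05
Weight by the priors:
  w_I·f_I = 0.36 × 0.0589243 = 0.0212128
  w_II·f_II = 0.21 × 0.0644494 = 0.0135344
  w_III·f_III = 0.43 × 5.05325e-05 = 2.1729e-05
Marginal: 0.0212128 + 0.0135344 + 2.1729e-05 = 0.0347689
P(Type II | data) ≈ 0.3893

0.3893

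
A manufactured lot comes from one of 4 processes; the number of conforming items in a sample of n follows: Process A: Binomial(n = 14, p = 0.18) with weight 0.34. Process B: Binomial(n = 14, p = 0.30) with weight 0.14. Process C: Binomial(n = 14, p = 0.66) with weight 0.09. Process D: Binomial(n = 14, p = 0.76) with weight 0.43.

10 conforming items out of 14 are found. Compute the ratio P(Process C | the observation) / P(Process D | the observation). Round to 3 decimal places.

Only the two components matter; the odds are (π_i f_i(x)) / (π_j f_j(x)).
Component likelihoods at x = 10 conforming items out of 14:
  p_A = C(14,10)·0.18^10·0.82^4 = 1001·3.57047e-08·0.452122 = 1.6159e-05
  p_B = C(14,10)·0.30^10·0.70^4 = 1001·5.9049e-06·0.2401 = 0.00141918
  p_C = C(14,10)·0.66^10·0.34^4 = 1001·0.0156834·0.0133634 = 0.209792
  p_D = C(14,10)·0.76^10·0.24^4 = 1001·0.0642889·0.00331776 = 0.213508
0.0188813 / 0.0918086 ≈ 0.206

0.206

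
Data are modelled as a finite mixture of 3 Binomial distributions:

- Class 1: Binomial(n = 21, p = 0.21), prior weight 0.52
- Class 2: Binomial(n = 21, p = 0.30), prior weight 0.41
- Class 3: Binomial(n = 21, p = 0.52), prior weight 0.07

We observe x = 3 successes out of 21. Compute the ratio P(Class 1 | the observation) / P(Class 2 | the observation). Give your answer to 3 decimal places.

3.837

Only the two components matter; the odds are (π_i f_i(x)) / (π_j f_j(x)).
Evaluate each component's likelihood at the observed value:
  L_1 = C(21,3)·0.21^3·0.79^18 = 1330·0.009261·0.0143644 = 0.176928
  L_2 = C(21,3)·0.30^3·0.70^18 = 1330·0.027·0.00162841 = 0.0584763
  L_3 = C(21,3)·0.52^3·0.48^18 = 1330·0.140608·1.82954e-06 = 0.00034214
0.0920027 / 0.0239753 ≈ 3.837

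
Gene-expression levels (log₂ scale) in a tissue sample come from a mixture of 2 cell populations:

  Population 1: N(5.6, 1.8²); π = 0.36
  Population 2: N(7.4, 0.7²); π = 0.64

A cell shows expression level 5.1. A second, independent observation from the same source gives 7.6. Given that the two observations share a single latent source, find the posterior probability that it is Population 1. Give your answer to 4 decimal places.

0.9104

Posterior ∝ prior × likelihood, so P(k | x) ∝ P(Z=k) f_k(x); normalise over all components.
Since both observations come from the same component, the likelihood for component k is f_k(x₁)·f_k(x₂).
  f_1 = [0.213247] × [0.119551] = 0.0254939
  f_2 = [0.00257934] × [0.547124] = 0.00141122
Prior × likelihood for each component:
  P(Z=1)·f_1 = 0.36 × 0.0254939 = 0.00917782
  P(Z=2)·f_2 = 0.64 × 0.00141122 = 0.000903179
Denominator: 0.00917782 + 0.000903179 = 0.010081
Responsibility of Population 1: 0.00917782 / 0.010081 ≈ 0.9104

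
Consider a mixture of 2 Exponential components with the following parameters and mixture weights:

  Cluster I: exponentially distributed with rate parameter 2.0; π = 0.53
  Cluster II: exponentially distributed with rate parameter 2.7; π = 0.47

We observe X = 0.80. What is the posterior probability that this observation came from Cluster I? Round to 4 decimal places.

The responsibility of component k is P(Z=k) f_k(x) divided by Σ_j P(Z=j) f_j(x).
Exponential densities:
  p_I = 0.403793
  p_II = 0.311378
Prior × likelihood for each component:
  P(Z=I)·p_I = 0.53 × 0.403793 = 0.21401
  P(Z=II)·p_II = 0.47 × 0.311378 = 0.146348
Evidence: 0.21401 + 0.146348 = 0.360358
P(Cluster I | data) ≈ 0.5939

0.5939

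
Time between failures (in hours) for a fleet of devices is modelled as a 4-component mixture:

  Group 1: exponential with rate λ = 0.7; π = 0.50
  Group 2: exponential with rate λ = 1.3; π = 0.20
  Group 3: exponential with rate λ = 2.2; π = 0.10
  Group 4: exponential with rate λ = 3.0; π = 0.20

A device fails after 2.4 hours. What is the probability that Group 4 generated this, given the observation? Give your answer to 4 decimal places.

Posterior ∝ prior × likelihood, so P(k | x) ∝ π_k f_k(x); normalise over all components.
Evaluate each component's likelihood at the observed value:
  p_1 = 0.130462
  p_2 = 0.0574043
  p_3 = 0.0112033
  p_4 = 0.00223976
Unnormalised posteriors:
  π_1·p_1 = 0.50 × 0.130462 = 0.0652309
  π_2·p_2 = 0.20 × 0.0574043 = 0.0114809
  π_3·p_3 = 0.10 × 0.0112033 = 0.00112033
  π_4·p_4 = 0.20 × 0.00223976 = 0.000447951
Sum: 0.0652309 + 0.0114809 + 0.00112033 + 0.000447951 = 0.07828
So the posterior for Group 4 is 0.000447951 / 0.07828 ≈ 0.0057.

0.0057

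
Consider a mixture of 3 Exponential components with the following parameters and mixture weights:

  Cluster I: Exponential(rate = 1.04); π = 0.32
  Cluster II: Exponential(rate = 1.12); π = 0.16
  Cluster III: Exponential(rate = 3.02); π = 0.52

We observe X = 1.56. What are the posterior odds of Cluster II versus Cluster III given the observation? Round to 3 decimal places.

2.211

Posterior odds = (P(Z=i) f_i(x)) / (P(Z=j) f_j(x)); the normalising sum cancels.
Exponential densities:
  f_I = 1.04·e^(−1.04·1.56) = 1.04·e^(−1.6224) = 0.205321
  f_II = 1.12·e^(−1.12·1.56) = 1.12·e^(−1.7472) = 0.195173
  f_III = 3.02·e^(−3.02·1.56) = 3.02·e^(−4.7112) = 0.0271618
0.0312276 / 0.0141241 ≈ 2.211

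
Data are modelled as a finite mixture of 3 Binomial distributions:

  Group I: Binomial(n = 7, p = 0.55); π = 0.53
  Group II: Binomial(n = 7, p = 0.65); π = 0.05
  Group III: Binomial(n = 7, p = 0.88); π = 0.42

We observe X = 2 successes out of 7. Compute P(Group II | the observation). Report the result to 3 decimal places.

Apply Bayes' rule: the posterior for each component is proportional to its prior times its likelihood at x.
Evaluate each component's likelihood at the observed value:
  f_I = C(7,2)·0.55^2·0.45^5 = 21·0.3025·0.0184528 = 0.117221
  f_II = C(7,2)·0.65^2·0.35^5 = 21·0.4225·0.00525219 = 0.0466
  f_III = C(7,2)·0.88^2·0.12^5 = 21·0.7744·2.48832e-05 = 0.000404661
Unnormalised posteriors:
  π_I·f_I = 0.53 × 0.117221 = 0.0621274
  π_II·f_II = 0.05 × 0.0466 = 0.00233
  π_III·f_III = 0.42 × 0.000404661 = 0.000169957
Marginal: 0.0621274 + 0.00233 + 0.000169957 = 0.0646273
Responsibility of Group II: 0.00233 / 0.0646273 ≈ 0.036

0.036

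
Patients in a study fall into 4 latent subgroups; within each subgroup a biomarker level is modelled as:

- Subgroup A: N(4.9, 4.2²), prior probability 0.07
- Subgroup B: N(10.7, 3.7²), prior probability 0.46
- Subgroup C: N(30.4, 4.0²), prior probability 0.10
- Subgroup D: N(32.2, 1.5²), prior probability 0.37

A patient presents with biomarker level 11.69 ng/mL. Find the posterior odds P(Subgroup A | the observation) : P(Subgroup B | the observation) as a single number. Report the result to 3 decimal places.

0.038

Since P(k|x) ∝ π_k f_k(x), the posterior odds are π_i f_i(x) / (π_j f_j(x)).
Component likelihoods at x = 11.69 ng/mL:
  p_A = (1/(4.2·√(2π)))·exp(−(11.69−4.9)²/(2·4.2²)) = 0.094986·exp(-1.30681) = 0.0257112
  p_B = (1/(3.7·√(2π)))·exp(−(11.69−10.7)²/(2·3.7²)) = 0.107822·exp(-0.03580) = 0.104031
  p_C = (1/(4.0·√(2π)))·exp(−(11.69−30.4)²/(2·4.0²)) = 0.099736·exp(-10.93950) = 1.76964e-06
  p_D = (1/(1.5·√(2π)))·exp(−(11.69−32.2)²/(2·1.5²)) = 0.265962·exp(-93.48002) = 6.71369e-42
Odds = (0.07/0.46) × (0.0257112/0.104031) = 0.152174 × 0.24715 ≈ 0.038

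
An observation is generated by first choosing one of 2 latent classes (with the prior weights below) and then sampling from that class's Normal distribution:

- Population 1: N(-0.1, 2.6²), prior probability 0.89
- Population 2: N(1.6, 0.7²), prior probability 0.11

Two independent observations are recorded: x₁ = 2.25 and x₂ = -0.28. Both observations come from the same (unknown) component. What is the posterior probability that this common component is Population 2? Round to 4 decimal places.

Posterior ∝ prior × likelihood, so P(k | x) ∝ P(Z=k) f_k(x); normalise over all components.
Since both observations come from the same component, the likelihood for component k is f_k(x₁)·f_k(x₂).
  f_1 = [0.101986] × [0.153072] = 0.0156112
  f_2 = [0.370321] × [0.0154709] = 0.0057292
Unnormalised posteriors:
  P(Z=1)·f_1 = 0.89 × 0.0156112 = 0.013894
  P(Z=2)·f_2 = 0.11 × 0.0057292 = 0.000630211
Sum: 0.013894 + 0.000630211 = 0.0145242
So the posterior for Population 2 is 0.000630211 / 0.0145242 ≈ 0.0434.

0.0434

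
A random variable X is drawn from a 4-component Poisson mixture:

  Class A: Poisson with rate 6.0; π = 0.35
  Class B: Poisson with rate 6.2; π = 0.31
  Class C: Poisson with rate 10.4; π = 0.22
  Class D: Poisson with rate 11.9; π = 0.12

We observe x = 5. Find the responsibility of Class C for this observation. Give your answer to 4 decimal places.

Posterior ∝ prior × likelihood, so P(k | x) ∝ π_k f_k(x); normalise over all components.
Poisson probabilities:
  f_A = 0.160623
  f_B = 0.154936
  f_C = 0.0308548
  f_D = 0.0135036
Unnormalised posteriors:
  π_A·f_A = 0.35 × 0.160623 = 0.0562181
  π_B·f_B = 0.31 × 0.154936 = 0.0480301
  π_C·f_C = 0.22 × 0.0308548 = 0.00678806
  π_D·f_D = 0.12 × 0.0135036 = 0.00162043
Normaliser: 0.0562181 + 0.0480301 + 0.00678806 + 0.00162043 = 0.112657
P(Class C | the observation) = 0.00678806 / 0.112657 ≈ 0.0603

0.0603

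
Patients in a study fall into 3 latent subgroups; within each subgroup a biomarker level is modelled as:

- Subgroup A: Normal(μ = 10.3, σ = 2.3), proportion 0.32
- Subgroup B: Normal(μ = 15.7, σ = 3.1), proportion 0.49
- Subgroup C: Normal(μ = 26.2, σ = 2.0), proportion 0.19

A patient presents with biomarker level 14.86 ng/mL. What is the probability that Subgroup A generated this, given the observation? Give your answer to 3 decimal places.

0.113

Posterior ∝ prior × likelihood, so P(k | x) ∝ π_k f_k(x); normalise over all components.
Evaluate each component's likelihood at the observed value:
  L_A = 0.0243015
  L_B = 0.124052
  L_C = 2.0837e-08
Weight by the priors:
  π_A·L_A = 0.32 × 0.0243015 = 0.00777649
  π_B·L_B = 0.49 × 0.124052 = 0.0607856
  π_C·L_C = 0.19 × 2.0837e-08 = 3.95903e-09
Evidence: 0.00777649 + 0.0607856 + 3.95903e-09 = 0.0685621
P(Subgroup A | the observation) ≈ 0.113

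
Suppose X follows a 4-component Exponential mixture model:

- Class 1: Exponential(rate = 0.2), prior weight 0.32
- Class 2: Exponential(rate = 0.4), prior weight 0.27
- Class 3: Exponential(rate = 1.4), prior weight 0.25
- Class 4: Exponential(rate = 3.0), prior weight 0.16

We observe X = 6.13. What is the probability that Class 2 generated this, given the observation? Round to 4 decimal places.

Posterior ∝ prior × likelihood, so P(k | x) ∝ w_k f_k(x); normalise over all components.
Component likelihoods at x = 6.13:
  p_1 = 0.2·e^(−0.2·6.13) = 0.2·e^(−1.2260) = 0.0586928
  p_2 = 0.4·e^(−0.4·6.13) = 0.4·e^(−2.4520) = 0.0344485
  p_3 = 1.4·e^(−1.4·6.13) = 1.4·e^(−8.5820) = 0.00026243
  p_4 = 3.0·e^(−3.0·6.13) = 3.0·e^(−18.3900) = 3.09347e-08
Multiply by the mixture weights:
  w_1·p_1 = 0.32 × 0.0586928 = 0.0187817
  w_2·p_2 = 0.27 × 0.0344485 = 0.00930109
  w_3·p_3 = 0.25 × 0.00026243 = 6.56074e-05
  w_4·p_4 = 0.16 × 3.09347e-08 = 4.94955e-09
Normaliser: 0.0187817 + 0.00930109 + 6.56074e-05 + 4.94955e-09 = 0.0281484
So the posterior for Class 2 is 0.00930109 / 0.0281484 ≈ 0.3304.

0.3304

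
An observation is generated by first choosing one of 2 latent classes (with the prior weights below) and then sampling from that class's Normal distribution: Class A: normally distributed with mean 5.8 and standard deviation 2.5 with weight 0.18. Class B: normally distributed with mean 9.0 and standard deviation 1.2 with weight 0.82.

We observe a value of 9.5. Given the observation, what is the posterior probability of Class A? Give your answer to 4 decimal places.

0.0370

Posterior ∝ prior × likelihood, so P(k | x) ∝ w_k f_k(x); normalise over all components.
Evaluate each component's likelihood at the observed value:
  f_A = 0.0533741
  f_B = 0.30481
Prior × likelihood for each component:
  w_A·f_A = 0.18 × 0.0533741 = 0.00960734
  w_B·f_B = 0.82 × 0.30481 = 0.249944
Denominator: 0.00960734 + 0.249944 = 0.259552
P(Class A | the observation) ≈ 0.0370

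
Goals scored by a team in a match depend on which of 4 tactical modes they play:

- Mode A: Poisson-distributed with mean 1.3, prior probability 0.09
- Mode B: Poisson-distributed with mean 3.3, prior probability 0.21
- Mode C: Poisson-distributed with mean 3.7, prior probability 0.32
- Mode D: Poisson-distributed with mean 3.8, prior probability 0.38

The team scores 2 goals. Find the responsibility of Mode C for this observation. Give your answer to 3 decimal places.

0.304

The responsibility of component k is P(Z=k) f_k(x) divided by Σ_j P(Z=j) f_j(x).
Component likelihoods at x = 2 goals:
  p_A = e^(−1.3)·1.3^2/2! = 0.230289
  p_B = e^(−3.3)·3.3^2/2! = 0.200829
  p_C = e^(−3.7)·3.7^2/2! = 0.169233
  p_D = e^(−3.8)·3.8^2/2! = 0.161517
Weight by the priors:
  P(Z=A)·p_A = 0.09 × 0.230289 = 0.020726
  P(Z=B)·p_B = 0.21 × 0.200829 = 0.0421741
  P(Z=C)·p_C = 0.32 × 0.169233 = 0.0541544
  P(Z=D)·p_D = 0.38 × 0.161517 = 0.0613764
Evidence: 0.020726 + 0.0421741 + 0.0541544 + 0.0613764 = 0.178431
P(Mode C | data) ≈ 0.304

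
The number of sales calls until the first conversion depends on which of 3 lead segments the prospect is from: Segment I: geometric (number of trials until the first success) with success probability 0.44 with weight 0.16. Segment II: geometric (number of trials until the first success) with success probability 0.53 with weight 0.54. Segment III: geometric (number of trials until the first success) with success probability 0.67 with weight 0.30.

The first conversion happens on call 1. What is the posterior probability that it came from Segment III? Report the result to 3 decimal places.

0.360

P(component k | x) = π_k·f_k(x) / marginal(x), where marginal(x) = Σ_j π_j·f_j(x).
Component likelihoods at x = 1:
  f_I = 0.44·(1−0.44)^0 = 0.44·1 = 0.44
  f_II = 0.53·(1−0.53)^0 = 0.53·1 = 0.53
  f_III = 0.67·(1−0.67)^0 = 0.67·1 = 0.67
Weight by the priors:
  π_I·f_I = 0.16 × 0.44 = 0.0704
  π_II·f_II = 0.54 × 0.53 = 0.2862
  π_III·f_III = 0.30 × 0.67 = 0.201
Sum: 0.0704 + 0.2862 + 0.201 = 0.5576
P(Segment III | 1) = 0.201 / 0.5576 ≈ 0.360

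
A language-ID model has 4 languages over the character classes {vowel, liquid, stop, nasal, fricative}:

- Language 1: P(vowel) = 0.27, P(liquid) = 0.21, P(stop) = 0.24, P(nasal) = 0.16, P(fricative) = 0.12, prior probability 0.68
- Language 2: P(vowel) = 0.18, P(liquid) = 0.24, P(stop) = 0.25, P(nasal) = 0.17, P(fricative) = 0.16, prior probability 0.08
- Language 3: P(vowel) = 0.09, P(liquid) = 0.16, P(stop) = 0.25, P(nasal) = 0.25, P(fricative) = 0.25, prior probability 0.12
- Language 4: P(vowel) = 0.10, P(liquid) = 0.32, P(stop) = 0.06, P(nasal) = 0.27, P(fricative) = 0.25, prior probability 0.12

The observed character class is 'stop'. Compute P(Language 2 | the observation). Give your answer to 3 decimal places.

0.091

By Bayes' theorem, P(k | x) = w_k f_k(x) / Σ_j w_j f_j(x).
Component likelihoods at x = 'stop':
  L_1 = P(stop | comp) = 0.24
  L_2 = P(stop | comp) = 0.25
  L_3 = P(stop | comp) = 0.25
  L_4 = P(stop | comp) = 0.06
Prior × likelihood for each component:
  w_1·L_1 = 0.68 × 0.24 = 0.1632
  w_2·L_2 = 0.08 × 0.25 = 0.02
  w_3·L_3 = 0.12 × 0.25 = 0.03
  w_4·L_4 = 0.12 × 0.06 = 0.0072
Marginal: 0.1632 + 0.02 + 0.03 + 0.0072 = 0.2204
P(Language 2 | x) ≈ 0.091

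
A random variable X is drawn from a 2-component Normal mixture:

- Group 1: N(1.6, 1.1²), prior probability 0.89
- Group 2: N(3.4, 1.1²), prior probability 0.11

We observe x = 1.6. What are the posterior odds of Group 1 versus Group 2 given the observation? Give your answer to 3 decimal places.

The posterior odds equal the prior odds times the likelihood ratio: (π_i/π_j)·(f_i(x)/f_j(x)).
Normal densities:
  f_1 = 0.362675
  f_2 = 0.0950748
0.322781 / 0.0104582 ≈ 30.864

30.864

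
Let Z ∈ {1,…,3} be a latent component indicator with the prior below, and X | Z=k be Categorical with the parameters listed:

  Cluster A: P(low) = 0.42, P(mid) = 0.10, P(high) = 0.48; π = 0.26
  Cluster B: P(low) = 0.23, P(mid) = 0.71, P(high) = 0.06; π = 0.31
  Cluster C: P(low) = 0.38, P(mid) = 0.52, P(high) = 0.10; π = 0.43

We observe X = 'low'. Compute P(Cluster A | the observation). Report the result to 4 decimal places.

Posterior ∝ prior × likelihood, so P(k | x) ∝ π_k f_k(x); normalise over all components.
Component likelihoods at x = 'low':
  p_A = P(low | comp) = 0.42
  p_B = P(low | comp) = 0.23
  p_C = P(low | comp) = 0.38
Prior × likelihood for each component:
  π_A·p_A = 0.26 × 0.42 = 0.1092
  π_B·p_B = 0.31 × 0.23 = 0.0713
  π_C·p_C = 0.43 × 0.38 = 0.1634
Marginal: 0.1092 + 0.0713 + 0.1634 = 0.3439
P(Cluster A | 'low') ≈ 0.3175

0.3175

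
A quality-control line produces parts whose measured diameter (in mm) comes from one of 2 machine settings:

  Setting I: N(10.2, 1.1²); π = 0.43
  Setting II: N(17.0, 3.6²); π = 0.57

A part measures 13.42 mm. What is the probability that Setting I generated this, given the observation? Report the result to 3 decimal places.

0.053

Posterior ∝ prior × likelihood, so P(k | x) ∝ P(Z=k) f_k(x); normalise over all components.
Evaluate each component's likelihood at the observed value:
  L_I = 0.00499803
  L_II = 0.0675875
Multiply by the mixture weights:
  P(Z=I)·L_I = 0.43 × 0.00499803 = 0.00214915
  P(Z=II)·L_II = 0.57 × 0.0675875 = 0.0385249
Sum: 0.00214915 + 0.0385249 = 0.040674
So the posterior for Setting I is 0.00214915 / 0.040674 ≈ 0.053.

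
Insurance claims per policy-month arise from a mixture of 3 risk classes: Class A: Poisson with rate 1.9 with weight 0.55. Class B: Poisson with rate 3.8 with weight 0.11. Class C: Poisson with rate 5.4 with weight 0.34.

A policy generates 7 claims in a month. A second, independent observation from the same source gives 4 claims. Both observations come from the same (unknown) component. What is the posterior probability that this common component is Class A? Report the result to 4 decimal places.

The responsibility of component k is π_k f_k(x) divided by Σ_j π_j f_j(x).
Since both observations come from the same component, the likelihood for component k is f_k(x₁)·f_k(x₂).
  L_A = [0.00265268] × [0.0812164] = 0.000215441
  L_B = [0.050785] × [0.194359] = 0.00987051
  L_C = [0.119987] × [0.16002] = 0.0192004
Unnormalised posteriors:
  π_A·L_A = 0.55 × 0.000215441 = 0.000118493
  π_B·L_B = 0.11 × 0.00987051 = 0.00108576
  π_C·L_C = 0.34 × 0.0192004 = 0.00652812
Sum: 0.000118493 + 0.00108576 + 0.00652812 = 0.00773237
So the posterior for Class A is 0.000118493 / 0.00773237 ≈ 0.0153.

0.0153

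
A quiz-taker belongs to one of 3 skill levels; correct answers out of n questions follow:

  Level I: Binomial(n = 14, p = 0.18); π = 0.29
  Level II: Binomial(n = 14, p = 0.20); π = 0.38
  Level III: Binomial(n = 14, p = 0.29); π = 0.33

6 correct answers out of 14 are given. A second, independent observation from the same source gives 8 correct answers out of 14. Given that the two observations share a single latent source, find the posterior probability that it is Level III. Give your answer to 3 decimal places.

0.960

The responsibility of component k is P(Z=k) f_k(x) divided by Σ_j P(Z=j) f_j(x).
Since both observations come from the same component, the likelihood for component k is f_k(x₁)·f_k(x₂).
  f_I = [C(14,6)·0.18^6·0.82^8 = 3003·3.40122e-05·0.204414 = 0.0208786] × [0.00100605] = 2.10049e-05
  f_II = [C(14,6)·0.20^6·0.80^8 = 3003·6.4e-05·0.167772 = 0.0322445] × [0.00201528] = 6.49816e-05
  f_III = [C(14,6)·0.29^6·0.71^8 = 3003·0.000594823·0.0645754 = 0.115348] × [0.0192437] = 0.00221973
Prior × likelihood for each component:
  P(Z=I)·f_I = 0.29 × 2.10049e-05 = 6.09141e-06
  P(Z=II)·f_II = 0.38 × 6.49816e-05 = 2.4693e-05
  P(Z=III)·f_III = 0.33 × 0.00221973 = 0.00073251
Evidence: 6.09141e-06 + 2.4693e-05 + 0.00073251 = 0.000763294
P(Level III | x) ≈ 0.960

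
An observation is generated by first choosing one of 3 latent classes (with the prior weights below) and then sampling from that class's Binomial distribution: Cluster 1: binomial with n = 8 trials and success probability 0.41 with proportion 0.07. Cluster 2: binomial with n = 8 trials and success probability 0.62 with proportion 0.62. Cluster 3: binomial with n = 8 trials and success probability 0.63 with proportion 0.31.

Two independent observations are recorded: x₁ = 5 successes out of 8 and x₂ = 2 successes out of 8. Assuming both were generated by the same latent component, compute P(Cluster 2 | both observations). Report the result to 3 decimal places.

Apply Bayes' rule: the posterior for each component is proportional to its prior times its likelihood at x.
Since both observations come from the same component, the likelihood for component k is f_k(x₁)·f_k(x₂).
  f_1 = [0.133249] × [0.198535] = 0.0264546
  f_2 = [0.281512] × [0.0324073] = 0.00912305
  f_3 = [0.281511] × [0.0285134] = 0.00802686
Unnormalised posteriors:
  P(Z=1)·f_1 = 0.07 × 0.0264546 = 0.00185182
  P(Z=2)·f_2 = 0.62 × 0.00912305 = 0.00565629
  P(Z=3)·f_3 = 0.31 × 0.00802686 = 0.00248833
Marginal: 0.00185182 + 0.00565629 + 0.00248833 = 0.00999644
P(Cluster 2 | x) ≈ 0.566

0.566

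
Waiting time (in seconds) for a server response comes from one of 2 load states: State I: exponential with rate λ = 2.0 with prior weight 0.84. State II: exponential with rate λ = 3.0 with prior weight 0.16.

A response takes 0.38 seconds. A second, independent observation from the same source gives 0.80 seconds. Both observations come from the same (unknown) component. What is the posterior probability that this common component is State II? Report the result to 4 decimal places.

P(component k | x) = π_k·f_k(x) / marginal(x), where marginal(x) = Σ_j π_j·f_j(x).
Since both observations come from the same component, the likelihood for component k is f_k(x₁)·f_k(x₂).
  L_I = [0.935333] × [0.403793] = 0.377681
  L_II = [0.959457] × [0.272154] = 0.26112
Unnormalised posteriors:
  π_I·L_I = 0.84 × 0.377681 = 0.317252
  π_II·L_II = 0.16 × 0.26112 = 0.0417792
Evidence: 0.317252 + 0.0417792 = 0.359031
Responsibility of State II: 0.0417792 / 0.359031 ≈ 0.1164

0.1164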